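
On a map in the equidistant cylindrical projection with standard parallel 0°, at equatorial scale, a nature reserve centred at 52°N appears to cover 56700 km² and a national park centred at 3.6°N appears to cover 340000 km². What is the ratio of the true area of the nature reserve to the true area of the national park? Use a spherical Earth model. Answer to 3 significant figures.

0.103

Plate carrée has h = 1 and k = sec φ, giving areal scale sec φ; true area = (apparent area) · cos φ.
True area of nature reserve: 56700 × cos(52°) = 56700 × 0.6157 = 34910 km².
True area of national park: 340000 × cos(3.6°) = 340000 × 0.9980 = 339300 km².
Ratio = 34910 / 339300 ≈ 0.103.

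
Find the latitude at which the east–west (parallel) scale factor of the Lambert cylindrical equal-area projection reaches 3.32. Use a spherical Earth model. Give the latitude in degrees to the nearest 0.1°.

The Lambert cylindrical equal-area projection is the cylindrical equal-area projection with its standard parallel at the equator (φ₀ = 0). For cylindrical equal-area with standard parallel φ₀, h = cos φ / cos φ₀ and k = cos φ₀ / cos φ, so h·k = 1.
k = cos φ₀ / cos φ = 3.32  ⇒  cos φ = cos 0° / 3.32 = 0.3012.
φ = arccos(0.3012) ≈ 72.5°.

72.5°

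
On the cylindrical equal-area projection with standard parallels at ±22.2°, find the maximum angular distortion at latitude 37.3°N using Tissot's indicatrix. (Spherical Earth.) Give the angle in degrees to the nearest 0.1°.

17.3°

Cylindrical equal-area (φ₀ = 22.2°): h = cos φ / cos 22.2° along meridians, k = cos 22.2° / cos φ along parallels; h·k = 1.
At 37.3°: h = 0.8592, k = 1.164; principal scales a = 1.164, b = 0.8592.
sin(ω/2) = (a − b)/(a + b) = 0.3048/2.023 = 0.1506, so ω = 2 arcsin(0.1506) ≈ 17.3°.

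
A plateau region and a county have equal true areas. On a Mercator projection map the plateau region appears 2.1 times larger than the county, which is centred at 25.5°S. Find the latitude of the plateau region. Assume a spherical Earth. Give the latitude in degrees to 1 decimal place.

51.5°

Mercator areal scale is sec²φ, so apparent-area ratio = sec²φ₁ / sec²φ₂ = cos²φ₂ / cos²φ₁.
cos²φ₂ / cos²φ₁ = 2.1  ⇒  cos φ₁ = cos 25.5° / √2.1 = 0.9026/1.449 = 0.6228.
φ₁ = arccos(0.6228) ≈ 51.5°.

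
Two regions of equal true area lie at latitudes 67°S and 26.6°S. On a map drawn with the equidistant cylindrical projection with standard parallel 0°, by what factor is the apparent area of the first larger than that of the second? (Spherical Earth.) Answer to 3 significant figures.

2.29

In the plate carrée (x = Rλ, y = Rφ), meridians are true-scale (h = 1) and parallels are stretched by k = sec φ.
Areal scale at 67°: h·k = 1.000 × 2.559 = 2.559.
Areal scale at 26.6°: h·k = 1.000 × 1.118 = 1.118.
Ratio = 2.559/1.118 ≈ 2.29.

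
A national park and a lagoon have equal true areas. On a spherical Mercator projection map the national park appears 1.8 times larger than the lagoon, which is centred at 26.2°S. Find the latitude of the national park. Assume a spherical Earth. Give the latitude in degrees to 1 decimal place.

On Mercator, (apparent₁)/(apparent₂) = sec²φ₁ / sec²φ₂ when true areas are equal.
cos²φ₂ / cos²φ₁ = 1.8  ⇒  cos φ₁ = cos 26.2° / √1.8 = 0.8973/1.342 = 0.6688.
φ₁ = arccos(0.6688) ≈ 48.0°.

48.0°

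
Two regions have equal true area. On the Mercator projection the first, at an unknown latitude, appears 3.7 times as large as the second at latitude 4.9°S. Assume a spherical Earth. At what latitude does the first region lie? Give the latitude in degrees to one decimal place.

58.8°

On Mercator, (apparent₁)/(apparent₂) = sec²φ₁ / sec²φ₂ when true areas are equal.
cos²φ₂ / cos²φ₁ = 3.7  ⇒  cos φ₁ = cos 4.9° / √3.7 = 0.9963/1.924 = 0.5180.
φ₁ = arccos(0.5180) ≈ 58.8°.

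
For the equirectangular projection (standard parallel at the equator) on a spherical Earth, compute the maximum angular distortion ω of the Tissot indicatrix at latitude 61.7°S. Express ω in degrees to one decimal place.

41.8°

Plate carrée maps x = Rλ, y = Rφ. The meridian scale is h = 1 and the parallel scale is k = 1/cos φ = sec φ.
At 61.7°: h = 1.000, k = 2.109; principal scales a = 2.109, b = 1.000.
sin(ω/2) = (a − b)/(a + b) = 1.109/3.109 = 0.3568, so ω = 2 arcsin(0.3568) ≈ 41.8°.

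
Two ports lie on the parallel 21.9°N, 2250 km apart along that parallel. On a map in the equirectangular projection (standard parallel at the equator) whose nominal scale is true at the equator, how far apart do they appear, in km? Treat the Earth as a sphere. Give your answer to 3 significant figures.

2420 km

Plate carrée maps x = Rλ, y = Rφ. The meridian scale is h = 1 and the parallel scale is k = 1/cos φ = sec φ.
Along the parallel, k = sec 21.9° = 1/0.9278 = 1.078.
Map distance = 2250 × 1.078 ≈ 2420 km.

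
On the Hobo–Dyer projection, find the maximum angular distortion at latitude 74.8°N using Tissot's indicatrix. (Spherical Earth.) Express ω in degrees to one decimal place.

Hobo–Dyer is a cylindrical equal-area projection with standard parallels at ±37.5°. A cylindrical equal-area projection with standard parallel φ₀ has meridian scale h = cos φ / cos φ₀ and parallel scale k = cos φ₀ / cos φ (so areas are preserved, h·k = 1).
At 74.8°: h = 0.3305, k = 3.026; principal scales a = 3.026, b = 0.3305.
sin(ω/2) = (a − b)/(a + b) = 2.695/3.356 = 0.8031, so ω = 2 arcsin(0.8031) ≈ 106.8°.

106.8°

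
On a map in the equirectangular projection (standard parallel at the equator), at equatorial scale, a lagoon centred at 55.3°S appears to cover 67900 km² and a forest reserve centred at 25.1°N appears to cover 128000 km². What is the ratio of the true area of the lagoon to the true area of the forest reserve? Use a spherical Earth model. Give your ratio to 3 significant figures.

0.333

Plate carrée has h = 1 and k = sec φ, giving areal scale sec φ; true area = (apparent area) · cos φ.
True area of lagoon: 67900 × cos(55.3°) = 67900 × 0.5693 = 38650 km².
True area of forest reserve: 128000 × cos(25.1°) = 128000 × 0.9056 = 115900 km².
Ratio = 38650 / 115900 ≈ 0.333.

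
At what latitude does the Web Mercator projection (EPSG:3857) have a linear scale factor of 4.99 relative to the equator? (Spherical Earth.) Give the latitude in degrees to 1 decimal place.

78.4°

Mercator scale is k = sec φ = 1/cos φ.
1/cos φ = 4.99  ⇒  cos φ = 0.2004  ⇒  φ = arccos(0.2004) ≈ 78.4°.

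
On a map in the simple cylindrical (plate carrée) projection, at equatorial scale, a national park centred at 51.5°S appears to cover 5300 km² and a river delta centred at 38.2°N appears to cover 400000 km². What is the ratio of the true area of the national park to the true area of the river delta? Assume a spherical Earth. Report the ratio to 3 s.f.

On the plate carrée, areal scale = h·k = 1 × sec φ, so true area = apparent × cos φ.
True area of national park: 5300 × cos(51.5°) = 5300 × 0.6225 = 3299 km².
True area of river delta: 400000 × cos(38.2°) = 400000 × 0.7859 = 314300 km².
Ratio = 3299 / 314300 ≈ 0.0105.

0.0105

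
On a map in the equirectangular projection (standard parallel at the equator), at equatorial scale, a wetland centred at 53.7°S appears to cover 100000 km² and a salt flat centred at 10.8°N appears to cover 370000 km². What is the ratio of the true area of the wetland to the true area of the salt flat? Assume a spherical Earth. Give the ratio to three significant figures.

On the plate carrée, areal scale = h·k = 1 × sec φ, so true area = apparent × cos φ.
True area of wetland: 100000 × cos(53.7°) = 100000 × 0.5920 = 59200 km².
True area of salt flat: 370000 × cos(10.8°) = 370000 × 0.9823 = 363400 km².
Ratio = 59200 / 363400 ≈ 0.163.

0.163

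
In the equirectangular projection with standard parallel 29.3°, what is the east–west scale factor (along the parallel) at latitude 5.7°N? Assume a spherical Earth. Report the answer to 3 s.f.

0.876

The equidistant cylindrical projection with φ₀ = 29.3° has h = 1 (meridians true) and k = cos φ₀ / cos φ along parallels.
k = cos 29.3° / cos 5.7° = 0.8721/0.9951 = 0.8764.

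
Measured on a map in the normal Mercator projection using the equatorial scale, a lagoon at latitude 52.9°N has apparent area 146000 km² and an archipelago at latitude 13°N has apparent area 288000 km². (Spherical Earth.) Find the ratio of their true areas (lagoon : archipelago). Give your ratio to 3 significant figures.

Since Mercator area scale is 1/cos²φ, the true area equals the apparent area multiplied by cos²φ.
True area of lagoon: 146000 × cos²(52.9°) = 146000 × 0.3639 = 53120 km².
True area of archipelago: 288000 × cos²(13°) = 288000 × 0.9494 = 273400 km².
Ratio = 53120 / 273400 ≈ 0.194.

0.194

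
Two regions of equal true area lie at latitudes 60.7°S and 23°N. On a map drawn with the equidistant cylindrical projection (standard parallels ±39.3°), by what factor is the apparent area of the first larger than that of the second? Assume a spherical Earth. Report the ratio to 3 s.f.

1.88

The equidistant cylindrical projection with φ₀ = 39.3° has h = 1 (meridians true) and k = cos φ₀ / cos φ along parallels.
Areal scale at 60.7°: h·k = 1.000 × 1.581 = 1.581.
Areal scale at 23°: h·k = 1.000 × 0.8407 = 0.8407.
Ratio = 1.581/0.8407 ≈ 1.88.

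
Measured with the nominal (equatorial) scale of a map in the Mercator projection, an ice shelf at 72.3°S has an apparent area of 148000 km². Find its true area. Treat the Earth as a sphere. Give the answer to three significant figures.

For Mercator, h = k = sec φ (a conformal cylindrical projection has a single point scale, 1/cos φ).
Areal scale = k² = sec²φ = 1/cos²(72.3°) = 1/0.3040² = 10.82.
True area = apparent / (areal scale) = 148000 / 10.82 ≈ 13700 km².

13700 km²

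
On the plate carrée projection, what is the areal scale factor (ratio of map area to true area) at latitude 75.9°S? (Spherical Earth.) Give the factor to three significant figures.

4.10

For the equirectangular projection with φ₀ = 0 (plate carrée), h = 1 along meridians and k = sec φ along parallels.
Areal scale = h·k = 1 × sec φ; at 75.9°, h = 1.000, k = 4.105, so h·k = 4.105.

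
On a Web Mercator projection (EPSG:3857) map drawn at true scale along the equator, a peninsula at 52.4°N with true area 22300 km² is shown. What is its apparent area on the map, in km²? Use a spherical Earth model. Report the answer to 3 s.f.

Mercator is conformal, so the point scale is isotropic: h = k = sec φ = 1/cos φ.
Areal scale = k² = sec²φ = 1/cos²(52.4°) = 1/0.6101² = 2.686.
Apparent area = 22300 × 2.686 ≈ 59900 km².

59900 km²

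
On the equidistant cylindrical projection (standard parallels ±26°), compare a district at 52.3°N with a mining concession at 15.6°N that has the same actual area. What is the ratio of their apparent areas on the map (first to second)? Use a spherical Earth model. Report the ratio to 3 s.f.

1.58

With standard parallel φ₀ = 26°, the equirectangular projection gives x = Rλ cos φ₀, y = Rφ, so h = 1 and k = cos 26° / cos φ.
Areal scale at 52.3°: h·k = 1.000 × 1.470 = 1.470.
Areal scale at 15.6°: h·k = 1.000 × 0.9332 = 0.9332.
Ratio = 1.470/0.9332 ≈ 1.58.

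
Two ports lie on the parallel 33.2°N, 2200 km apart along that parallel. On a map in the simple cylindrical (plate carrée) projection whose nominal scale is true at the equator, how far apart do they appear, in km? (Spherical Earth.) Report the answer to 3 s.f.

2630 km

For the equirectangular projection with φ₀ = 0 (plate carrée), h = 1 along meridians and k = sec φ along parallels.
Along the parallel, k = sec 33.2° = 1/0.8368 = 1.195.
Map distance = 2200 × 1.195 ≈ 2630 km.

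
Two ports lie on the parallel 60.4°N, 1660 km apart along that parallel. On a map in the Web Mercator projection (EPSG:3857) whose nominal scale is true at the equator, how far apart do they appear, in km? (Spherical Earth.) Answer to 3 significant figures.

3360 km

The Mercator projection is conformal; its linear scale factor is the same in every direction and equals sec φ = 1/cos φ.
Along the parallel, k = sec 60.4° = 1/0.4939 = 2.025.
Map distance = 1660 × 2.025 ≈ 3360 km.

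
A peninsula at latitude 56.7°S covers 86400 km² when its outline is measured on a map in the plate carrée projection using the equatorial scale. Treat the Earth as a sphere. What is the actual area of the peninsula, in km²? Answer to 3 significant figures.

47400 km²

In the plate carrée (x = Rλ, y = Rφ), meridians are true-scale (h = 1) and parallels are stretched by k = sec φ.
Areal scale = h·k = 1 × sec φ; at 56.7°, h = 1.000, k = 1.821, so h·k = 1.821.
True area = apparent / (areal scale) = 86400 / 1.821 ≈ 47400 km².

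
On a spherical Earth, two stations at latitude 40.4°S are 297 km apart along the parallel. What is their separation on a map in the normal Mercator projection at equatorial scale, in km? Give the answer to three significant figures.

390 km

Mercator is conformal, so the point scale is isotropic: h = k = sec φ = 1/cos φ.
Along the parallel, k = sec 40.4° = 1/0.7615 = 1.313.
Map distance = 297 × 1.313 ≈ 390 km.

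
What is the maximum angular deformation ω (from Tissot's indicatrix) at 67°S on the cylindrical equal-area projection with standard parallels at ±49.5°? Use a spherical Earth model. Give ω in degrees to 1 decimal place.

Cylindrical equal-area (φ₀ = 49.5°): h = cos φ / cos 49.5° along meridians, k = cos 49.5° / cos φ along parallels; h·k = 1.
At 67°: h = 0.6016, k = 1.662; principal scales a = 1.662, b = 0.6016.
sin(ω/2) = (a − b)/(a + b) = 1.060/2.264 = 0.4685, so ω = 2 arcsin(0.4685) ≈ 55.9°.

55.9°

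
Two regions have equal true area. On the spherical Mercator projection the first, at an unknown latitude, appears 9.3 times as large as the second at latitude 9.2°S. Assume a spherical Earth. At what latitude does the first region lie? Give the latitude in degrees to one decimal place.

On Mercator, (apparent₁)/(apparent₂) = sec²φ₁ / sec²φ₂ when true areas are equal.
cos²φ₂ / cos²φ₁ = 9.3  ⇒  cos φ₁ = cos 9.2° / √9.3 = 0.9871/3.050 = 0.3237.
φ₁ = arccos(0.3237) ≈ 71.1°.

71.1°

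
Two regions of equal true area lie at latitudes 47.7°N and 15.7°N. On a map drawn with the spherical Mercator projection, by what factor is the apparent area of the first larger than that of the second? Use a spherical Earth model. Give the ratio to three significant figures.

Mercator areal scale is sec²φ.
At 47.7°: sec²(47.7°) = 1/0.6730² = 2.208.
At 15.7°: sec²(15.7°) = 1/0.9627² = 1.079.
Ratio = 2.208/1.079 = cos²(15.7°)/cos²(47.7°) ≈ 2.05.

2.05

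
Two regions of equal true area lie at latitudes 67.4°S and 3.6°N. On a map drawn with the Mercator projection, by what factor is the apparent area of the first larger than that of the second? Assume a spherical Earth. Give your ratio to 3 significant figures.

Mercator areal scale is sec²φ.
At 67.4°: sec²(67.4°) = 1/0.3843² = 6.771.
At 3.6°: sec²(3.6°) = 1/0.9980² = 1.004.
Ratio = 6.771/1.004 = cos²(3.6°)/cos²(67.4°) ≈ 6.74.

6.74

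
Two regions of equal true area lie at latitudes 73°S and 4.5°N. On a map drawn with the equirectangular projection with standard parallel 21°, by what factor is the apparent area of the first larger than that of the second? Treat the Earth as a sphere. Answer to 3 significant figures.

The equidistant cylindrical projection with φ₀ = 21° has h = 1 (meridians true) and k = cos φ₀ / cos φ along parallels.
Areal scale at 73°: h·k = 1.000 × 3.193 = 3.193.
Areal scale at 4.5°: h·k = 1.000 × 0.9365 = 0.9365.
Ratio = 3.193/0.9365 ≈ 3.41.

3.41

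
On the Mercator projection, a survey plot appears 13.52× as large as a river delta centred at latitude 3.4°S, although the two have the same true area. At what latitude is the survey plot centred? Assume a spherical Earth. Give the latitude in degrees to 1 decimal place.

For equal true areas on Mercator, apparent areas scale as sec²φ, so the ratio is cos²φ₂ / cos²φ₁.
cos²φ₂ / cos²φ₁ = 13.52  ⇒  cos φ₁ = cos 3.4° / √13.52 = 0.9982/3.677 = 0.2715.
φ₁ = arccos(0.2715) ≈ 74.2°.

74.2°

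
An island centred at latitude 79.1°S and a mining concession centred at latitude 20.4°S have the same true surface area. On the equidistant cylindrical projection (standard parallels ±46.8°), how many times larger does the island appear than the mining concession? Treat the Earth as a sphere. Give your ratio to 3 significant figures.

4.96

In the equirectangular projection with standard parallel φ₀ = 46.8° (x = Rλ cos φ₀, y = Rφ), meridians are true-scale (h = 1) and the parallel scale is k = cos φ₀ / cos φ.
Areal scale at 79.1°: h·k = 1.000 × 3.620 = 3.620.
Areal scale at 20.4°: h·k = 1.000 × 0.7304 = 0.7304.
Ratio = 3.620/0.7304 ≈ 4.96.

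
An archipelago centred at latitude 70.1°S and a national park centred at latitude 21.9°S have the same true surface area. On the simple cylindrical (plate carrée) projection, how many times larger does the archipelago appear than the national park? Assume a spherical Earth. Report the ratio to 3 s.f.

For the equirectangular projection with φ₀ = 0 (plate carrée), h = 1 along meridians and k = sec φ along parallels.
Areal scale at 70.1°: h·k = 1.000 × 2.938 = 2.938.
Areal scale at 21.9°: h·k = 1.000 × 1.078 = 1.078.
Ratio = 2.938/1.078 ≈ 2.73.

2.73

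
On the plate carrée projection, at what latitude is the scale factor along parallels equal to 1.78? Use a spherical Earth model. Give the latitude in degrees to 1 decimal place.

55.8°

Plate carrée: h = 1, k = sec φ along parallels.
sec φ = 1.78  ⇒  cos φ = 0.5618  ⇒  φ ≈ 55.8°.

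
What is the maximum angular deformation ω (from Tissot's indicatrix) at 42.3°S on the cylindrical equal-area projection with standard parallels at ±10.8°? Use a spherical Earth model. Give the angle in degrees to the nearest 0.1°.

32.1°

A cylindrical equal-area projection with standard parallel φ₀ has meridian scale h = cos φ / cos φ₀ and parallel scale k = cos φ₀ / cos φ (so areas are preserved, h·k = 1).
At 42.3°: h = 0.7530, k = 1.328; principal scales a = 1.328, b = 0.7530.
sin(ω/2) = (a − b)/(a + b) = 0.5751/2.081 = 0.2764, so ω = 2 arcsin(0.2764) ≈ 32.1°.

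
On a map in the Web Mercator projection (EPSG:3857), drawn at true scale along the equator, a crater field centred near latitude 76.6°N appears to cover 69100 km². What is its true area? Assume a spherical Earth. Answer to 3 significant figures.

3710 km²

For Mercator, h = k = sec φ (a conformal cylindrical projection has a single point scale, 1/cos φ).
Areal scale = k² = sec²φ = 1/cos²(76.6°) = 1/0.2317² = 18.62.
True area = apparent / (areal scale) = 69100 / 18.62 ≈ 3710 km².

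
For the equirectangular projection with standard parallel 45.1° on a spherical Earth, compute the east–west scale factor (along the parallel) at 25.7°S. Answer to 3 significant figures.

0.783

The equidistant cylindrical projection with φ₀ = 45.1° has h = 1 (meridians true) and k = cos φ₀ / cos φ along parallels.
k = cos 45.1° / cos 25.7° = 0.7059/0.9011 = 0.7834.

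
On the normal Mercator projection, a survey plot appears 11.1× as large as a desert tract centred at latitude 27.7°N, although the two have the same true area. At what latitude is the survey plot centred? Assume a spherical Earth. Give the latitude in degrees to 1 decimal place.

74.6°

On Mercator, (apparent₁)/(apparent₂) = sec²φ₁ / sec²φ₂ when true areas are equal.
cos²φ₂ / cos²φ₁ = 11.1  ⇒  cos φ₁ = cos 27.7° / √11.1 = 0.8854/3.332 = 0.2658.
φ₁ = arccos(0.2658) ≈ 74.6°.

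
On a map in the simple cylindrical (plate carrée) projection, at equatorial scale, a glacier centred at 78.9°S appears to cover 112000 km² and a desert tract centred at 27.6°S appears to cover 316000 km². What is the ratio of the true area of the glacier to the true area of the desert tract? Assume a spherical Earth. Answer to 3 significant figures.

0.0770

On the plate carrée, areal scale = h·k = 1 × sec φ, so true area = apparent × cos φ.
True area of glacier: 112000 × cos(78.9°) = 112000 × 0.1925 = 21560 km².
True area of desert tract: 316000 × cos(27.6°) = 316000 × 0.8862 = 280000 km².
Ratio = 21560 / 280000 ≈ 0.0770.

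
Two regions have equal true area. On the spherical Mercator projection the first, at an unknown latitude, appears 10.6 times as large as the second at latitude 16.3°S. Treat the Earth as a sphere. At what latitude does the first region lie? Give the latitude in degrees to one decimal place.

Mercator areal scale is sec²φ, so apparent-area ratio = sec²φ₁ / sec²φ₂ = cos²φ₂ / cos²φ₁.
cos²φ₂ / cos²φ₁ = 10.6  ⇒  cos φ₁ = cos 16.3° / √10.6 = 0.9598/3.256 = 0.2948.
φ₁ = arccos(0.2948) ≈ 72.9°.

72.9°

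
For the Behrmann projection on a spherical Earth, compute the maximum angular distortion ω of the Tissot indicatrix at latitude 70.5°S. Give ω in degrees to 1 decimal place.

95.7°

Behrmann is a cylindrical equal-area projection with standard parallels at ±30°. Cylindrical equal-area (φ₀ = 30°): h = cos φ / cos 30° along meridians, k = cos 30° / cos φ along parallels; h·k = 1.
At 70.5°: h = 0.3854, k = 2.594; principal scales a = 2.594, b = 0.3854.
sin(ω/2) = (a − b)/(a + b) = 2.209/2.980 = 0.7413, so ω = 2 arcsin(0.7413) ≈ 95.7°.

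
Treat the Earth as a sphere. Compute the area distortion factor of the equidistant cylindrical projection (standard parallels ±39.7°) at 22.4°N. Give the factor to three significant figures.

The equidistant cylindrical projection with φ₀ = 39.7° has h = 1 (meridians true) and k = cos φ₀ / cos φ along parallels.
Areal scale = h·k = 1 × cos φ₀ / cos φ; at 22.4°, h = 1.000, k = 0.8322, so h·k = 0.8322.

0.832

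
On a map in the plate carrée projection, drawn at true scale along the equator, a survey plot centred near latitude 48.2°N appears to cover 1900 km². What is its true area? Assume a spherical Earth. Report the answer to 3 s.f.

For the equirectangular projection with φ₀ = 0 (plate carrée), h = 1 along meridians and k = sec φ along parallels.
Areal scale = h·k = 1 × sec φ; at 48.2°, h = 1.000, k = 1.500, so h·k = 1.500.
True area = apparent / (areal scale) = 1900 / 1.500 ≈ 1270 km².

1270 km²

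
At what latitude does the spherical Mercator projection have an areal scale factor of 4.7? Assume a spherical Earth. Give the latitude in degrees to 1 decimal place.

Mercator areal scale is sec²φ.
sec²φ = 4.7  ⇒  cos²φ = 0.2128  ⇒  cos φ = 0.4613.
φ = arccos(0.4613) ≈ 62.5°.

62.5°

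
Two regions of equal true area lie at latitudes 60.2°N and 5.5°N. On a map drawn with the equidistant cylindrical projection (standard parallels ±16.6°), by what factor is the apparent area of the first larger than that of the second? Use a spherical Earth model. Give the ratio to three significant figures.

In the equirectangular projection with standard parallel φ₀ = 16.6° (x = Rλ cos φ₀, y = Rφ), meridians are true-scale (h = 1) and the parallel scale is k = cos φ₀ / cos φ.
Areal scale at 60.2°: h·k = 1.000 × 1.928 = 1.928.
Areal scale at 5.5°: h·k = 1.000 × 0.9628 = 0.9628.
Ratio = 1.928/0.9628 ≈ 2.00.

2.00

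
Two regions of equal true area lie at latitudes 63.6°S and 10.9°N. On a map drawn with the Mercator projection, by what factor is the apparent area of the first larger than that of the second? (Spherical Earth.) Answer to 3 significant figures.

Mercator areal scale is sec²φ.
At 63.6°: sec²(63.6°) = 1/0.4446² = 5.058.
At 10.9°: sec²(10.9°) = 1/0.9820² = 1.037.
Ratio = 5.058/1.037 = cos²(10.9°)/cos²(63.6°) ≈ 4.88.

4.88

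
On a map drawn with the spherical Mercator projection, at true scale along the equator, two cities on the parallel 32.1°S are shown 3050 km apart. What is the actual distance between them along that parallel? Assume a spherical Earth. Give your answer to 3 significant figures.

Mercator is conformal, so the point scale is isotropic: h = k = sec φ = 1/cos φ.
Along the parallel at 32.1°, map distances are exaggerated by k = sec 32.1° = 1.180.
True distance = 3050 / 1.180 = 3050 × cos 32.1° ≈ 2580 km.

2580 km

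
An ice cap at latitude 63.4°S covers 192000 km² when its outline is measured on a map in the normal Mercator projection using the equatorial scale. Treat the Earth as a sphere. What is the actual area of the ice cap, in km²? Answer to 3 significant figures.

For Mercator, h = k = sec φ (a conformal cylindrical projection has a single point scale, 1/cos φ).
Areal scale = k² = sec²φ = 1/cos²(63.4°) = 1/0.4478² = 4.988.
True area = apparent / (areal scale) = 192000 / 4.988 ≈ 38500 km².

38500 km²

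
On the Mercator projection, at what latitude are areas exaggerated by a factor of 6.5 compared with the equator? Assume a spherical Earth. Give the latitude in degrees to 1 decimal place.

Mercator areal scale is sec²φ.
sec²φ = 6.5  ⇒  cos²φ = 0.1538  ⇒  cos φ = 0.3922.
φ = arccos(0.3922) ≈ 66.9°.

66.9°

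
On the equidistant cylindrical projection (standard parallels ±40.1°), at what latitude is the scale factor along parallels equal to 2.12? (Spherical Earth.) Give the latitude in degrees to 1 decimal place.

In the equirectangular projection with standard parallel φ₀ = 40.1° (x = Rλ cos φ₀, y = Rφ), meridians are true-scale (h = 1) and the parallel scale is k = cos φ₀ / cos φ.
k = cos φ₀ / cos φ = 2.12  ⇒  cos φ = cos 40.1° / 2.12 = 0.3608.
φ = arccos(0.3608) ≈ 68.8°.

68.8°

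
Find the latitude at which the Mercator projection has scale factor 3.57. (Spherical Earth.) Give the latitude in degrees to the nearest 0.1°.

Mercator scale is k = sec φ = 1/cos φ.
1/cos φ = 3.57  ⇒  cos φ = 0.2801  ⇒  φ = arccos(0.2801) ≈ 73.7°.

73.7°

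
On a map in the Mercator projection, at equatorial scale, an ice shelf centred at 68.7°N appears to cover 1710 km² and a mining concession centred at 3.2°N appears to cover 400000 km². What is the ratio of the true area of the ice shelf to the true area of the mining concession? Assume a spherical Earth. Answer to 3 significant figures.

Since Mercator area scale is 1/cos²φ, the true area equals the apparent area multiplied by cos²φ.
True area of ice shelf: 1710 × cos²(68.7°) = 1710 × 0.1320 = 225.6 km².
True area of mining concession: 400000 × cos²(3.2°) = 400000 × 0.9969 = 398800 km².
Ratio = 225.6 / 398800 ≈ 0.000566.

0.000566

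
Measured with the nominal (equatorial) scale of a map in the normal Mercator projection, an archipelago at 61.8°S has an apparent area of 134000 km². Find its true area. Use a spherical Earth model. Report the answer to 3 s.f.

29900 km²

For Mercator, h = k = sec φ (a conformal cylindrical projection has a single point scale, 1/cos φ).
Areal scale = k² = sec²φ = 1/cos²(61.8°) = 1/0.4726² = 4.478.
True area = apparent / (areal scale) = 134000 / 4.478 ≈ 29900 km².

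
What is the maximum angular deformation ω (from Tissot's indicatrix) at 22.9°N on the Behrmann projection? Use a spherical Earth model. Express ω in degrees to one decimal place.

7.1°

Behrmann is a cylindrical equal-area projection with standard parallels at ±30°. For cylindrical equal-area with standard parallel φ₀, h = cos φ / cos φ₀ and k = cos φ₀ / cos φ, so h·k = 1.
At 22.9°: h = 1.064, k = 0.9401; principal scales a = 1.064, b = 0.9401.
sin(ω/2) = (a − b)/(a + b) = 0.1236/2.004 = 0.06167, so ω = 2 arcsin(0.06167) ≈ 7.1°.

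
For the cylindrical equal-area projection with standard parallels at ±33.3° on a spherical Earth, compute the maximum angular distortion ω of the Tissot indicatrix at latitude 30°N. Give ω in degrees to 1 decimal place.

Cylindrical equal-area (φ₀ = 33.3°): h = cos φ / cos 33.3° along meridians, k = cos 33.3° / cos φ along parallels; h·k = 1.
At 30°: h = 1.036, k = 0.9651; principal scales a = 1.036, b = 0.9651.
sin(ω/2) = (a − b)/(a + b) = 0.07105/2.001 = 0.03550, so ω = 2 arcsin(0.03550) ≈ 4.1°.

4.1°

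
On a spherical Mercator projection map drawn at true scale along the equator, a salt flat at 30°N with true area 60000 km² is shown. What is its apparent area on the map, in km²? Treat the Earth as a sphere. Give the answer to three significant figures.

80000 km²

The Mercator projection is conformal; its linear scale factor is the same in every direction and equals sec φ = 1/cos φ.
Areal scale = k² = sec²φ = 1/cos²(30°) = 1/0.8660² = 1.333.
Apparent area = 60000 × 1.333 ≈ 80000 km².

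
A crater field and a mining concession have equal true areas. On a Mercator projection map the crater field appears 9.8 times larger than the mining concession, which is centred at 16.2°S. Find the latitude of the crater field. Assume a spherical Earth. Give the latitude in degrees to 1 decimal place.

72.1°

For equal true areas on Mercator, apparent areas scale as sec²φ, so the ratio is cos²φ₂ / cos²φ₁.
cos²φ₂ / cos²φ₁ = 9.8  ⇒  cos φ₁ = cos 16.2° / √9.8 = 0.9603/3.130 = 0.3068.
φ₁ = arccos(0.3068) ≈ 72.1°.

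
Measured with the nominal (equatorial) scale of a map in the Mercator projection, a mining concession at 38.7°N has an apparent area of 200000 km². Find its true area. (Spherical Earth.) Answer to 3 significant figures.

122000 km²

The Mercator projection is conformal; its linear scale factor is the same in every direction and equals sec φ = 1/cos φ.
Areal scale = k² = sec²φ = 1/cos²(38.7°) = 1/0.7804² = 1.642.
True area = apparent / (areal scale) = 200000 / 1.642 ≈ 122000 km².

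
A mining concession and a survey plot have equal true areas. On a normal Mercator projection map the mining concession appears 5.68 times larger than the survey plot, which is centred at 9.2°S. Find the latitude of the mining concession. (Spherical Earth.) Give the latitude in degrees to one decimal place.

65.5°

For equal true areas on Mercator, apparent areas scale as sec²φ, so the ratio is cos²φ₂ / cos²φ₁.
cos²φ₂ / cos²φ₁ = 5.68  ⇒  cos φ₁ = cos 9.2° / √5.68 = 0.9871/2.383 = 0.4142.
φ₁ = arccos(0.4142) ≈ 65.5°.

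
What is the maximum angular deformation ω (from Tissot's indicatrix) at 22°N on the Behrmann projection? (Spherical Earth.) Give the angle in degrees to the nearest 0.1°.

7.8°

The Behrmann projection is cylindrical equal-area with φ₀ = 30°. For cylindrical equal-area with standard parallel φ₀, h = cos φ / cos φ₀ and k = cos φ₀ / cos φ, so h·k = 1.
At 22°: h = 1.071, k = 0.9340; principal scales a = 1.071, b = 0.9340.
sin(ω/2) = (a − b)/(a + b) = 0.1366/2.005 = 0.06813, so ω = 2 arcsin(0.06813) ≈ 7.8°.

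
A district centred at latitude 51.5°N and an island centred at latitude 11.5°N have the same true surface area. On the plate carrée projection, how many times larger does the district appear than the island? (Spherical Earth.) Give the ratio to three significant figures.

1.57

Plate carrée maps x = Rλ, y = Rφ. The meridian scale is h = 1 and the parallel scale is k = 1/cos φ = sec φ.
Areal scale at 51.5°: h·k = 1.000 × 1.606 = 1.606.
Areal scale at 11.5°: h·k = 1.000 × 1.020 = 1.020.
Ratio = 1.606/1.020 ≈ 1.57.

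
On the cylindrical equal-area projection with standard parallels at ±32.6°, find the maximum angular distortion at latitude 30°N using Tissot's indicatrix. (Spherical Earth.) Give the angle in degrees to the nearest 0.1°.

3.2°

Cylindrical equal-area (φ₀ = 32.6°): h = cos φ / cos 32.6° along meridians, k = cos 32.6° / cos φ along parallels; h·k = 1.
At 30°: h = 1.028, k = 0.9728; principal scales a = 1.028, b = 0.9728.
sin(ω/2) = (a − b)/(a + b) = 0.05520/2.001 = 0.02759, so ω = 2 arcsin(0.02759) ≈ 3.2°.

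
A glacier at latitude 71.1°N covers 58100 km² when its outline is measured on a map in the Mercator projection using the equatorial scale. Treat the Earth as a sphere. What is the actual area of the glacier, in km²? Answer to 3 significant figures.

Mercator is conformal, so the point scale is isotropic: h = k = sec φ = 1/cos φ.
Areal scale = k² = sec²φ = 1/cos²(71.1°) = 1/0.3239² = 9.531.
True area = apparent / (areal scale) = 58100 / 9.531 ≈ 6100 km².

6100 km²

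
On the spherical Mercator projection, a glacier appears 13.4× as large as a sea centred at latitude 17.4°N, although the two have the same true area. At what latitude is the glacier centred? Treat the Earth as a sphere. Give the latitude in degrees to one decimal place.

74.9°

For equal true areas on Mercator, apparent areas scale as sec²φ, so the ratio is cos²φ₂ / cos²φ₁.
cos²φ₂ / cos²φ₁ = 13.4  ⇒  cos φ₁ = cos 17.4° / √13.4 = 0.9542/3.661 = 0.2607.
φ₁ = arccos(0.2607) ≈ 74.9°.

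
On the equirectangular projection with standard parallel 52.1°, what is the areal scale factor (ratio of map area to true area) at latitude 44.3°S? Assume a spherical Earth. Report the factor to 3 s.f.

0.858

In the equirectangular projection with standard parallel φ₀ = 52.1° (x = Rλ cos φ₀, y = Rφ), meridians are true-scale (h = 1) and the parallel scale is k = cos φ₀ / cos φ.
Areal scale = h·k = 1 × cos φ₀ / cos φ; at 44.3°, h = 1.000, k = 0.8583, so h·k = 0.8583.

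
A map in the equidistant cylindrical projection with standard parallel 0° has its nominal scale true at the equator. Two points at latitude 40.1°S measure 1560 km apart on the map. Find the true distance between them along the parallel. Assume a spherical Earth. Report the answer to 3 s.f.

1190 km

For the equirectangular projection with φ₀ = 0 (plate carrée), h = 1 along meridians and k = sec φ along parallels.
Along the parallel at 40.1°, map distances are exaggerated by k = sec 40.1° = 1.307.
True distance = 1560 / 1.307 = 1560 × cos 40.1° ≈ 1190 km.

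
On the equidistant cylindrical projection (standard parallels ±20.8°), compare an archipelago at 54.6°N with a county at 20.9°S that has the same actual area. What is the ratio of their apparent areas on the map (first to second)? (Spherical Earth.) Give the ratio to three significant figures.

1.61

In the equirectangular projection with standard parallel φ₀ = 20.8° (x = Rλ cos φ₀, y = Rφ), meridians are true-scale (h = 1) and the parallel scale is k = cos φ₀ / cos φ.
Areal scale at 54.6°: h·k = 1.000 × 1.614 = 1.614.
Areal scale at 20.9°: h·k = 1.000 × 1.001 = 1.001.
Ratio = 1.614/1.001 ≈ 1.61.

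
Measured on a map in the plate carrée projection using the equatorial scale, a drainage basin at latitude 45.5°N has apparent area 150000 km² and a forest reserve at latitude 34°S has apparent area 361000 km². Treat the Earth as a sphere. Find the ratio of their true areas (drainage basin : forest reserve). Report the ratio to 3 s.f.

On the plate carrée, areal scale = h·k = 1 × sec φ, so true area = apparent × cos φ.
True area of drainage basin: 150000 × cos(45.5°) = 150000 × 0.7009 = 105100 km².
True area of forest reserve: 361000 × cos(34°) = 361000 × 0.8290 = 299300 km².
Ratio = 105100 / 299300 ≈ 0.351.

0.351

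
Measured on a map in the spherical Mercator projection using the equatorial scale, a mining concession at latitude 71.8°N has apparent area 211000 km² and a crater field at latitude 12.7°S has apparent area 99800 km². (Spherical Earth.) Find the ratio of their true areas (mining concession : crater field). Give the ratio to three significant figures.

Mercator's areal exaggeration is sec²φ; hence true area = (apparent area) · cos²φ.
True area of mining concession: 211000 × cos²(71.8°) = 211000 × 0.09755 = 20580 km².
True area of crater field: 99800 × cos²(12.7°) = 99800 × 0.9517 = 94980 km².
Ratio = 20580 / 94980 ≈ 0.217.

0.217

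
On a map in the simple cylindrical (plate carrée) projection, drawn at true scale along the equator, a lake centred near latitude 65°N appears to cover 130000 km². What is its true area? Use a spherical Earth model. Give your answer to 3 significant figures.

54900 km²

Plate carrée maps x = Rλ, y = Rφ. The meridian scale is h = 1 and the parallel scale is k = 1/cos φ = sec φ.
Areal scale = h·k = 1 × sec φ; at 65°, h = 1.000, k = 2.366, so h·k = 2.366.
True area = apparent / (areal scale) = 130000 / 2.366 ≈ 54900 km².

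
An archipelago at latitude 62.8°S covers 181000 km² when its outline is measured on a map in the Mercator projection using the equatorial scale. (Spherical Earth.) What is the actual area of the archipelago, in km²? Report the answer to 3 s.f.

37800 km²

The Mercator projection is conformal; its linear scale factor is the same in every direction and equals sec φ = 1/cos φ.
Areal scale = k² = sec²φ = 1/cos²(62.8°) = 1/0.4571² = 4.786.
True area = apparent / (areal scale) = 181000 / 4.786 ≈ 37800 km².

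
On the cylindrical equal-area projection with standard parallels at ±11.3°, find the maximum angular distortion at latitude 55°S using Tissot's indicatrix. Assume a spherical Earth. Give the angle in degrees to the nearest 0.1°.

For cylindrical equal-area with standard parallel φ₀, h = cos φ / cos φ₀ and k = cos φ₀ / cos φ, so h·k = 1.
At 55°: h = 0.5849, k = 1.710; principal scales a = 1.710, b = 0.5849.
sin(ω/2) = (a − b)/(a + b) = 1.125/2.295 = 0.4902, so ω = 2 arcsin(0.4902) ≈ 58.7°.

58.7°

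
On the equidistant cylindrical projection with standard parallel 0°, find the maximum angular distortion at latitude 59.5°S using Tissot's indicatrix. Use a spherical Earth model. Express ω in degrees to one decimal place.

For the equirectangular projection with φ₀ = 0 (plate carrée), h = 1 along meridians and k = sec φ along parallels.
At 59.5°: h = 1.000, k = 1.970; principal scales a = 1.970, b = 1.000.
sin(ω/2) = (a − b)/(a + b) = 0.9703/2.970 = 0.3267, so ω = 2 arcsin(0.3267) ≈ 38.1°.

38.1°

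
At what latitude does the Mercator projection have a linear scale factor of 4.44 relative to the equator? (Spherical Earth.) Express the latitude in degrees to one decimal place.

Mercator scale is k = sec φ = 1/cos φ.
1/cos φ = 4.44  ⇒  cos φ = 0.2252  ⇒  φ = arccos(0.2252) ≈ 77.0°.

77.0°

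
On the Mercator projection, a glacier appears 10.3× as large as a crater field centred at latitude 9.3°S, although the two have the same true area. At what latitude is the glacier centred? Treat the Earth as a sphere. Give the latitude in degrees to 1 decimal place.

Mercator areal scale is sec²φ, so apparent-area ratio = sec²φ₁ / sec²φ₂ = cos²φ₂ / cos²φ₁.
cos²φ₂ / cos²φ₁ = 10.3  ⇒  cos φ₁ = cos 9.3° / √10.3 = 0.9869/3.209 = 0.3075.
φ₁ = arccos(0.3075) ≈ 72.1°.

72.1°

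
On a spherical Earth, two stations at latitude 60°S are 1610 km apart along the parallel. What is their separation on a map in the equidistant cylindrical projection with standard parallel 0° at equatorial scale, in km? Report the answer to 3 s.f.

3220 km

In the plate carrée (x = Rλ, y = Rφ), meridians are true-scale (h = 1) and parallels are stretched by k = sec φ.
Along the parallel, k = sec 60° = 1/0.5000 = 2.000.
Map distance = 1610 × 2.000 ≈ 3220 km.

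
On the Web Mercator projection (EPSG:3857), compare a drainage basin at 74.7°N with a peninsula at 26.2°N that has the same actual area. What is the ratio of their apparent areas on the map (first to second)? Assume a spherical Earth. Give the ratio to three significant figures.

On Mercator, area is exaggerated by sec²φ = 1/cos²φ.
At 74.7°: sec²(74.7°) = 1/0.2639² = 14.36.
At 26.2°: sec²(26.2°) = 1/0.8973² = 1.242.
Ratio = 14.36/1.242 = cos²(26.2°)/cos²(74.7°) ≈ 11.6.

11.6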